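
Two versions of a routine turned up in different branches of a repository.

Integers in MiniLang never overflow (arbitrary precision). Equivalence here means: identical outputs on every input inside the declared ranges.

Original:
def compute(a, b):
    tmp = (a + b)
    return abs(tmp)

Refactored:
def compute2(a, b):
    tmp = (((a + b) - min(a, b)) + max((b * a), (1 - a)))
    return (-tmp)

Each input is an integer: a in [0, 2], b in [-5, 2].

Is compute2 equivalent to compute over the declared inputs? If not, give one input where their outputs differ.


Run the pair on a=0, b=-5.
compute: tmp := -5 | result 5
compute2: tmp := 1 | result -1
5 and -1 differ, so these are not the same function on this domain.
verdict: not equivalent; witness: a=0, b=-5


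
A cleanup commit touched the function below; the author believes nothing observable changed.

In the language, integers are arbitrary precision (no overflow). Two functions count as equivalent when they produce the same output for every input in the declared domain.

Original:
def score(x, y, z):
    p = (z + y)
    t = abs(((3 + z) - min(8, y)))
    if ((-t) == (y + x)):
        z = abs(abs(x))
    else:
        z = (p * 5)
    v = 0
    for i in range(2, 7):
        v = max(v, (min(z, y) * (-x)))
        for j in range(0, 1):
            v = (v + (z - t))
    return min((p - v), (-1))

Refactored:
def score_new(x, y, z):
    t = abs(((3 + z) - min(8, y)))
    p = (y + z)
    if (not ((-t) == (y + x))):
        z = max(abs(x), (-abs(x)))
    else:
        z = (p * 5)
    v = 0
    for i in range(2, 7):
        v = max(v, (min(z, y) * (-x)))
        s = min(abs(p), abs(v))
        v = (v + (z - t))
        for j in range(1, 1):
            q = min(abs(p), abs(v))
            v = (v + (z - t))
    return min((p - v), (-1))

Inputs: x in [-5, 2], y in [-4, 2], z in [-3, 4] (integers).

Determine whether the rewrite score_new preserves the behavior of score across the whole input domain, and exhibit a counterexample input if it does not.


Try x=-5, y=-4, z=-3.
score: p becomes -7; next t becomes 4; next ((-t) == (y + x)) evaluates to false; next z becomes -35; next v becomes 0; next at i=2:; next v becomes 0; next at j=0:; next v becomes -39; next at i=3:; next v becomes -39; next at j=0:; next v becomes -78; next at i=4:; next v becomes -78; next at j=0:; next v becomes -117; next at i=5:; next v becomes -117; next at j=0:; next v becomes -156; next at i=6:; next v becomes -156; next at j=0:; next v becomes -195; next final value -1
score_new: t becomes 4; next p becomes -7; next (not ((-t) == (y + x))) evaluates to true; next z becomes 5; next v becomes 0; next at i=2:; next v becomes 0; next s becomes 0; next v becomes 1; next j never enters its loop body; next at i=3:; next v becomes 1; next s becomes 1; next v becomes 2; next j never enters its loop body; next at i=4:; next v becomes 2; next s becomes 2; next v becomes 3; next j never enters its loop body; next at i=5:; next v becomes 3; next s becomes 3; next v becomes 4; next j never enters its loop body; next at i=6:; next v becomes 4; next s becomes 4; next v becomes 5; next j never enters its loop body; next final value -12
-1 vs -12 — the two versions disagree here.
verdict: not equivalent; witness: x=-5, y=-4, z=-3


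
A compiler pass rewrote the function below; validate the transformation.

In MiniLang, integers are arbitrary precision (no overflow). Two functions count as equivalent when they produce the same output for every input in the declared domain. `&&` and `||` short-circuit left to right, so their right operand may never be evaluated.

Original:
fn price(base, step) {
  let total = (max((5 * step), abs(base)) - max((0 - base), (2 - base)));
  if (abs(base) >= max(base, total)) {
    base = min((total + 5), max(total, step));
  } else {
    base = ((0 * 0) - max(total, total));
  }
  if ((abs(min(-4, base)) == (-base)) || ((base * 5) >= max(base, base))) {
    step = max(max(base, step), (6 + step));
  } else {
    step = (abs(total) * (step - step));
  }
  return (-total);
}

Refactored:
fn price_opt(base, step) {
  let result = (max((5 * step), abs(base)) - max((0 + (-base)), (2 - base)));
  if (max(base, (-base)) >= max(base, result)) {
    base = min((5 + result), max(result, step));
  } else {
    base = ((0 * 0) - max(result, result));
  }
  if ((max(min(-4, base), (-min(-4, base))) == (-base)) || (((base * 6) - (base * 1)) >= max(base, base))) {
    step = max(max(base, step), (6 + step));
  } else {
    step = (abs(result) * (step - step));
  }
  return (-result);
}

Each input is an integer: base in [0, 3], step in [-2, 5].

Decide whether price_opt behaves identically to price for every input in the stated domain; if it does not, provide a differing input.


Changes here: local variable names differ, plus arithmetic usage differs, plus min/max/abs usage differs, plus constant usage differs; the full 32-point sweep finds no disagreement.
verdict: equivalent


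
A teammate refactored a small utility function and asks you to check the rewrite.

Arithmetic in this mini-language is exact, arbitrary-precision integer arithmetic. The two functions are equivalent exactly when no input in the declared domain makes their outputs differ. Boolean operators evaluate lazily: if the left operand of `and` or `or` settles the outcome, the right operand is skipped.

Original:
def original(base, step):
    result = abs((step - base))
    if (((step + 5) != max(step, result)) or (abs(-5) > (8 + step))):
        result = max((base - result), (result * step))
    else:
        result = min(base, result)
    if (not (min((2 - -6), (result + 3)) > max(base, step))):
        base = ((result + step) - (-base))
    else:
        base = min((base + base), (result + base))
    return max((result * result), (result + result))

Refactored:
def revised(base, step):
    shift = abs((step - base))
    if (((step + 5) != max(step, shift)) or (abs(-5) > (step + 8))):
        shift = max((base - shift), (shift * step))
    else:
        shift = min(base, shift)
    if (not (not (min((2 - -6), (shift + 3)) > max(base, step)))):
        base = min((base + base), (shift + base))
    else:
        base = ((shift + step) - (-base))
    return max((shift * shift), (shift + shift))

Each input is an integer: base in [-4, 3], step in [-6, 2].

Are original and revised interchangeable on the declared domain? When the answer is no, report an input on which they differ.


Reading the diff, among the changes: local variable names differ; and boolean connective usage differs.
As a probe, take base=-2, step=2: original runs result becomes 4; next (((step + 5) != max(step, result)) or (abs(-5) > (8 + step))) evaluates to true; next result becomes 8; next (not (min((2 - -6), (result + 3)) > max(base, step))) evaluates to false; next base becomes -4; next final value 64; revised runs shift becomes 4; next (((step + 5) != max(step, shift)) or (abs(-5) > (step + 8))) evaluates to true; next shift becomes 8; next (not (not (min((2 - -6), (shift + 3)) > max(base, step)))) evaluates to true; next base becomes -4; next final value 64; both end at 64.
Every one of the 72 inputs gives matching results.
verdict: equivalent


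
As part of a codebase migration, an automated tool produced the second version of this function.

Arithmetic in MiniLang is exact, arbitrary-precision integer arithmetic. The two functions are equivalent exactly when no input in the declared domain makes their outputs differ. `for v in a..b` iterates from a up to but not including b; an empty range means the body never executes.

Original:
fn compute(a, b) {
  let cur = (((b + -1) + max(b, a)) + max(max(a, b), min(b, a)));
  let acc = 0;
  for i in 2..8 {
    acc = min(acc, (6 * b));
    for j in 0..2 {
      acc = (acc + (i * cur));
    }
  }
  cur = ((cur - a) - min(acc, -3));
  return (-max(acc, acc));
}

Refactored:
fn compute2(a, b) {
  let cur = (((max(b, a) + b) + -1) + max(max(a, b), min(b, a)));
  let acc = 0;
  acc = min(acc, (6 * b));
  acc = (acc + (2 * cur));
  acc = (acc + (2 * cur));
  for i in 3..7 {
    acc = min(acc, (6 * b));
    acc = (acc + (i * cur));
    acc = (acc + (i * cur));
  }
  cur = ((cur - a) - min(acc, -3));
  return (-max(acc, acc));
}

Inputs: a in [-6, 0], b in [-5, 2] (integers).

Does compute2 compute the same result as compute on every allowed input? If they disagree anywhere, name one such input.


There is a counterexample at a=-6, b=-5: 894 on one side, 670 on the other.
compute: cur := -16 | acc := 0 | iter i=2: | acc := -30 | iter j=0: | acc := -62 | iter j=1: | acc := -94 | iter i=3: | acc := -94 | iter j=0: | acc := -142 | iter j=1: | acc := -190 | iter i=4: | acc := -190 | iter j=0: | acc := -254 | iter j=1: | acc := -318 | iter i=5: | acc := -318 | iter j=0: | acc := -398 | iter j=1: | acc := -478 | iter i=6: | acc := -478 | iter j=0: | acc := -574 | iter j=1: | acc := -670 | iter i=7: | acc := -670 | iter j=0: | acc := -782 | iter j=1: | acc := -894 | cur := 884 | result 894
compute2: cur := -16 | acc := 0 | acc := -30 | acc := -62 | acc := -94 | iter i=3: | acc := -94 | acc := -142 | acc := -190 | iter i=4: | acc := -190 | acc := -254 | acc := -318 | iter i=5: | acc := -318 | acc := -398 | acc := -478 | iter i=6: | acc := -478 | acc := -574 | acc := -670 | cur := 660 | result 670
verdict: not equivalent; witness: a=-6, b=-5


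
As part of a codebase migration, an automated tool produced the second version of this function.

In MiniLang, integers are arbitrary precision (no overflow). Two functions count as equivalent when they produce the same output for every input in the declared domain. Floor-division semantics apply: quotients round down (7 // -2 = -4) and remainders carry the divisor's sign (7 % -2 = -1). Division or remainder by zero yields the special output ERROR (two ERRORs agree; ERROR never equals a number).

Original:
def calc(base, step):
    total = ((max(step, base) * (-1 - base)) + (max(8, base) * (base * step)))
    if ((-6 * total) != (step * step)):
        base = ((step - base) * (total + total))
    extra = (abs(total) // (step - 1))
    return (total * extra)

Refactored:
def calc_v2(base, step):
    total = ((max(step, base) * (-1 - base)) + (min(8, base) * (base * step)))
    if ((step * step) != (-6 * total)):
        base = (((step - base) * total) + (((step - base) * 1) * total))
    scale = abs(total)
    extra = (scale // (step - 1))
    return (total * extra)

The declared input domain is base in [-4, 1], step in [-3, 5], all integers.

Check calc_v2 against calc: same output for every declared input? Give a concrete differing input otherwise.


These are not equivalent — on base=-4, step=-3 the outputs split (-1914 vs 855).
calc: total = 87; ((-6 * total) != (step * step)) -> true; base = 174; extra = -22; return -1914
calc_v2: total = -57; ((step * step) != (-6 * total)) -> true; base = -114; scale = 57; extra = -15; return 855
verdict: not equivalent; witness: base=-4, step=-3


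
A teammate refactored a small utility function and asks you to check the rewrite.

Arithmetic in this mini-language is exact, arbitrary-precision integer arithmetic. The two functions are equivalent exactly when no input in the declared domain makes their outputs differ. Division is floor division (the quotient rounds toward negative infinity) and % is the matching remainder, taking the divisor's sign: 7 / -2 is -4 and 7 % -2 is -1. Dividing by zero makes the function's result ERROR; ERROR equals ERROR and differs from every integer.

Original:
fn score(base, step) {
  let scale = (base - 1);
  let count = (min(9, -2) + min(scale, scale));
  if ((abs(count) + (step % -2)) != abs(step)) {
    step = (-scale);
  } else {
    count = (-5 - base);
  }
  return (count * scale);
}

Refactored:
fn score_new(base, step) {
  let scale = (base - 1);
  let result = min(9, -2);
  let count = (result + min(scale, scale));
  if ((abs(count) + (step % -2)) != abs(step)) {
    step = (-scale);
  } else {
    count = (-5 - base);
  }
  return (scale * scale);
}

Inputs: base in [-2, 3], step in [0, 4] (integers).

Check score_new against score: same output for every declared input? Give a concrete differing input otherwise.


base=-2, step=0 yields 15 from score but 9 from score_new.
verdict: not equivalent; witness: base=-2, step=0


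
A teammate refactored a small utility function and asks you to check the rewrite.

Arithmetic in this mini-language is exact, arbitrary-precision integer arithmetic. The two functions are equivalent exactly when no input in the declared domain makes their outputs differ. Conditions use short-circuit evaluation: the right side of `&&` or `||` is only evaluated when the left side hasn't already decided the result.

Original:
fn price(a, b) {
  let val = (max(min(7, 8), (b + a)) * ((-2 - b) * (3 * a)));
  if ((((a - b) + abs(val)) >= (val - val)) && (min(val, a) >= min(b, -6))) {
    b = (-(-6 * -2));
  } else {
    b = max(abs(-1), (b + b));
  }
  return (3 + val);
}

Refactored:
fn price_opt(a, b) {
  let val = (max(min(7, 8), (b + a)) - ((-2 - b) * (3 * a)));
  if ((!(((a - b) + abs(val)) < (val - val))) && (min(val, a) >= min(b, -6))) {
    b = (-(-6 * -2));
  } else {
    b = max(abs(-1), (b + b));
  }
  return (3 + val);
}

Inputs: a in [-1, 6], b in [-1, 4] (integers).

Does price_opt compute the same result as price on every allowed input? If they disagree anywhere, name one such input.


At a=-1, b=-1: price gives 24, price_opt gives 7.
verdict: not equivalent; witness: a=-1, b=-1


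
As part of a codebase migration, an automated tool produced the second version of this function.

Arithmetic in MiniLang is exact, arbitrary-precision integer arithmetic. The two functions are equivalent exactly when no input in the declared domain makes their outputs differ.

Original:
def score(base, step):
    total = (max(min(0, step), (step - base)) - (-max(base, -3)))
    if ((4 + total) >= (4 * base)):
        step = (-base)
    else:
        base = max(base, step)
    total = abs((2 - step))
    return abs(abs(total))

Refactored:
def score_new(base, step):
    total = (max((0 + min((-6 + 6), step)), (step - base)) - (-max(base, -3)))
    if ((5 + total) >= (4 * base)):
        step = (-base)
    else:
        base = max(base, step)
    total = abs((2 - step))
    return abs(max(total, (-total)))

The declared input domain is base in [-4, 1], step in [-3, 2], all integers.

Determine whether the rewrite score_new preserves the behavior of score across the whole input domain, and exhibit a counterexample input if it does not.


Consider the input base=1, step=-2.
score: total=-1, then ((4 + total) >= (4 * base)) is false, then base=1, then total=4, then returns 4
score_new: total=-1, then ((5 + total) >= (4 * base)) is true, then step=-1, then total=3, then returns 3
4 against 3: the behavior changed.
verdict: not equivalent; witness: base=1, step=-2


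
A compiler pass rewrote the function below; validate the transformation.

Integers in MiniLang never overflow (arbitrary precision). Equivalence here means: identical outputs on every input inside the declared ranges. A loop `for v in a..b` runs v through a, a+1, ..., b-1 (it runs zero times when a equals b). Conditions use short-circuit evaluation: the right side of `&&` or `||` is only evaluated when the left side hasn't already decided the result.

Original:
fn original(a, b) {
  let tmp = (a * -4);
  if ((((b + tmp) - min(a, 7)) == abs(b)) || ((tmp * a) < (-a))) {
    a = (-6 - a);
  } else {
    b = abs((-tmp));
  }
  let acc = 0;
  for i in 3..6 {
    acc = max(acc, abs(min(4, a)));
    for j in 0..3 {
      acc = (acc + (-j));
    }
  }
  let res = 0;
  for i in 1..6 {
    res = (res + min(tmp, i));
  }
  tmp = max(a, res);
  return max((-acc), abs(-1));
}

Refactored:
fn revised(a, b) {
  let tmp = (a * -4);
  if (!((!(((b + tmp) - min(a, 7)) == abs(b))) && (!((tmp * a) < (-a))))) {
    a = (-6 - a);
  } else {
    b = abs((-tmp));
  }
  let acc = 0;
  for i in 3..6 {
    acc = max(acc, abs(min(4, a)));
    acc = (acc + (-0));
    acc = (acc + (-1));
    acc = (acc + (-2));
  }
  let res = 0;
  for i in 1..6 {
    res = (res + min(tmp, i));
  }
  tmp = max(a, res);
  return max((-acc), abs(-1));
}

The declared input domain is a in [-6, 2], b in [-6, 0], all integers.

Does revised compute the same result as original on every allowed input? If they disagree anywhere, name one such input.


Behavior is preserved: although arithmetic usage differs, and statement counts differ, and local variable names differ, and loop structure differs, and constant usage differs, and boolean connective usage differs, the outputs never diverge.
One worked example (a=-4, b=-2) — original: tmp := 16 | ((((b + tmp) - min(a, 7)) == abs(b)) || ((tmp * a) < (-a))): true | a := -2 | acc := 0 | iter i=3: | acc := 2 | iter j=0: | acc := 2 | iter j=1: | acc := 1 | iter j=2: | acc := -1 | iter i=4: | acc := 2 | iter j=0: | acc := 2 | iter j=1: | acc := 1 | iter j=2: | acc := -1 | iter i=5: | acc := 2 | iter j=0: | acc := 2 | iter j=1: | acc := 1 | iter j=2: | acc := -1 | res := 0 | iter i=1: | res := 1 | iter i=2: | res := 3 | iter i=3: | res := 6 | iter i=4: | res := 10 | iter i=5: | res := 15 | tmp := 15 | result 1; revised: tmp := 16 | (!((!(((b + tmp) - min(a, 7)) == abs(b))) && (!((tmp * a) < (-a))))): true | a := -2 | acc := 0 | iter i=3: | acc := 2 | acc := 2 | acc := 1 | acc := -1 | iter i=4: | acc := 2 | acc := 2 | acc := 1 | acc := -1 | iter i=5: | acc := 2 | acc := 2 | acc := 1 | acc := -1 | res := 0 | iter i=1: | res := 1 | iter i=2: | res := 3 | iter i=3: | res := 6 | iter i=4: | res := 10 | iter i=5: | res := 15 | tmp := 15 | result 1; agreement on 1.
Sweeping the whole domain (63 inputs) finds no disagreement.
verdict: equivalent


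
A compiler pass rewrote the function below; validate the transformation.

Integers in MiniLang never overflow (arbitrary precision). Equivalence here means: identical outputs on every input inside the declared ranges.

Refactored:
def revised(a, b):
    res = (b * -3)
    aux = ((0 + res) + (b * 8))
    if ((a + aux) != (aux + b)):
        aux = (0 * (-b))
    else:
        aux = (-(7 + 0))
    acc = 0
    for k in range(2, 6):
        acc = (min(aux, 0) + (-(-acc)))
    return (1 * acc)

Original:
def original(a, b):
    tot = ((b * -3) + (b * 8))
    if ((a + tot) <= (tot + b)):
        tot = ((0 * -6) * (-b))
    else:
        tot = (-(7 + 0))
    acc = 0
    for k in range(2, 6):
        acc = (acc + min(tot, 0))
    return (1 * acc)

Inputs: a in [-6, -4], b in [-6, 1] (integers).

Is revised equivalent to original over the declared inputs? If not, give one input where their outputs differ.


Consider the input a=-6, b=-6.
original: tot := -30 | ((a + tot) <= (tot + b)): true | tot := 0 | acc := 0 | iter k=2: | acc := 0 | iter k=3: | acc := 0 | iter k=4: | acc := 0 | iter k=5: | acc := 0 | result 0
revised: res := 18 | aux := -30 | ((a + aux) != (aux + b)): false | aux := -7 | acc := 0 | iter k=2: | acc := -7 | iter k=3: | acc := -14 | iter k=4: | acc := -21 | iter k=5: | acc := -28 | result -28
0 != -28, so the rewrite changes behavior.
verdict: not equivalent; witness: a=-6, b=-6


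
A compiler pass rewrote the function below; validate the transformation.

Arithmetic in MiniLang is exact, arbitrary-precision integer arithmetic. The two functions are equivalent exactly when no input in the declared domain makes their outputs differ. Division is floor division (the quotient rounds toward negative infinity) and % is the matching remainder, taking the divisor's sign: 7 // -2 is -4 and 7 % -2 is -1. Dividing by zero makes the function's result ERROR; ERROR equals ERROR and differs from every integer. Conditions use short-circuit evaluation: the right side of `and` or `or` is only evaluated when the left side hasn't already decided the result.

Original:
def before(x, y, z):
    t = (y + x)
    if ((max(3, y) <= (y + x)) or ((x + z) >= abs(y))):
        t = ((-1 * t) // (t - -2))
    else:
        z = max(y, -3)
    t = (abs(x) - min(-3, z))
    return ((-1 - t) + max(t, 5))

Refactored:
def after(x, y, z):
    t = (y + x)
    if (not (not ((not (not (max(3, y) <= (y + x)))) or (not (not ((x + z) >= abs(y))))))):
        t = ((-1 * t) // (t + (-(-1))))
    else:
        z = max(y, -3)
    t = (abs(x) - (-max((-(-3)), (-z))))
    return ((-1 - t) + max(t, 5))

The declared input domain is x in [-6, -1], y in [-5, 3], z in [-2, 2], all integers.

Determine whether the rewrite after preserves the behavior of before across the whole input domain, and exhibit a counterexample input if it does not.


Try x=-2, y=0, z=2.
before: t = -2; ((max(3, y) <= (y + x)) or ((x + z) >= abs(y))) -> true; division by zero -> ERROR
after: t = -2; (not (not ((not (not (max(3, y) <= (y + x)))) or (not (not ((x + z) >= abs(y))))))) -> true; t = -2; t = 5; return -1
ERROR vs -1 — the two versions disagree here.
verdict: not equivalent; witness: x=-2, y=0, z=2


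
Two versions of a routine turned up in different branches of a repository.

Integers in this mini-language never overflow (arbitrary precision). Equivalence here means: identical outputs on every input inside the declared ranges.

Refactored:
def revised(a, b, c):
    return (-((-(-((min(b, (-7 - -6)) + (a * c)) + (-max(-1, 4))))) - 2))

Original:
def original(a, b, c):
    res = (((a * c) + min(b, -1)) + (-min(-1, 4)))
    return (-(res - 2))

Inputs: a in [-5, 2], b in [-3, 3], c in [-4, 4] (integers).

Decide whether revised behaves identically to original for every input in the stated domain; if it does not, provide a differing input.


The rewrite breaks on a=-5, b=-3, c=-4, where the results are -16 and -11.
original: res := 18 | result -16
revised: result -11
verdict: not equivalent; witness: a=-5, b=-3, c=-4


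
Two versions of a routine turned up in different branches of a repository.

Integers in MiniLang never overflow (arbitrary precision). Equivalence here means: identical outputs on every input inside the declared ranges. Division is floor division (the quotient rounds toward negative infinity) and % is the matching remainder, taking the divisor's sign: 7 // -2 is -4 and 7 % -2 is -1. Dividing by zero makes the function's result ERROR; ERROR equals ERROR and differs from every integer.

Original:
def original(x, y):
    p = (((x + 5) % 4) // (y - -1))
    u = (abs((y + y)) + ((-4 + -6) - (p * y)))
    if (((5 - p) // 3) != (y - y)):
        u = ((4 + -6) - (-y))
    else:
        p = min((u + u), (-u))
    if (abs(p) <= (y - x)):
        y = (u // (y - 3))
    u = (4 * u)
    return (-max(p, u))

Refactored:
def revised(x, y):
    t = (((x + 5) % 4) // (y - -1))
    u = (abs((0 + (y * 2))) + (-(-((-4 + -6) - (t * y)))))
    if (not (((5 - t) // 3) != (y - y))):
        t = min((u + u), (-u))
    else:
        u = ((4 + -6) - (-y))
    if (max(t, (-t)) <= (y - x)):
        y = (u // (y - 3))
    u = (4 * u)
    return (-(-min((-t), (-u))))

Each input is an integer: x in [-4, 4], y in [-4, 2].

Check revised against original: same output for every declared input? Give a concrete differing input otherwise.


Changes here: local variable names differ, and min/max/abs usage differs, and constant usage differs, and boolean connective usage differs, and arithmetic usage differs; the full 63-point sweep finds no disagreement.
verdict: equivalent


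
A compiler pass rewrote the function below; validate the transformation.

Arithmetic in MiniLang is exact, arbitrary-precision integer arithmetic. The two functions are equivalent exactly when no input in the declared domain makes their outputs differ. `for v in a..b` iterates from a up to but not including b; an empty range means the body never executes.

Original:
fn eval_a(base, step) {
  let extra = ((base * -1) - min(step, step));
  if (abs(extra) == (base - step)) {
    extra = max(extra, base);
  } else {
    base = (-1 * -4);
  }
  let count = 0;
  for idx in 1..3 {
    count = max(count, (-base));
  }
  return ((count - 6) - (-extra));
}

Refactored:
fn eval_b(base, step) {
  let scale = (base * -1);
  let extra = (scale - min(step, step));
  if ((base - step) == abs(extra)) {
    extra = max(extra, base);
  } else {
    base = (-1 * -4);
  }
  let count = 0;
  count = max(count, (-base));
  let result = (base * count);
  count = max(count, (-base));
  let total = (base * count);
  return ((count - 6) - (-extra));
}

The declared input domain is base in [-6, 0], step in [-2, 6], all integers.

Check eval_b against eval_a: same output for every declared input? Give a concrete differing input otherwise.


Although arithmetic usage differs; and min/max/abs usage differs; and loop structure differs; and statement counts differ; and local variable names differ, 63/63 inputs agree.
verdict: equivalent


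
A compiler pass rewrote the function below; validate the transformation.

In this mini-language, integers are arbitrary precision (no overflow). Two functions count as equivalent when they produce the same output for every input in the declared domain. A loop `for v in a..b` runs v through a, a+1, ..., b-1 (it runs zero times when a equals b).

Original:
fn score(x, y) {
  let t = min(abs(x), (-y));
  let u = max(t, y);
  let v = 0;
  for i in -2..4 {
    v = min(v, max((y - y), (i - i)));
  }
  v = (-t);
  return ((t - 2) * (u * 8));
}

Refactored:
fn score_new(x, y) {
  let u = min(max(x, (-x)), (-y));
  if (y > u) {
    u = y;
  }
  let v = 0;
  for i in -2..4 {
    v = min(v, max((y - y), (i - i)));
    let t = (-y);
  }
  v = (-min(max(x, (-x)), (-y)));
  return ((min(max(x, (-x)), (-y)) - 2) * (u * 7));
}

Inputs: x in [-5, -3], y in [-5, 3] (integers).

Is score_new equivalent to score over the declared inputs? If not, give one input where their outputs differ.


The rewrite breaks on x=-5, y=-5, where the results are 120 and 105.
score: t := 5 | u := 5 | v := 0 | iter i=-2: | v := 0 | iter i=-1: | v := 0 | iter i=0: | v := 0 | iter i=1: | v := 0 | iter i=2: | v := 0 | iter i=3: | v := 0 | v := -5 | result 120
score_new: u := 5 | (y > u): false | v := 0 | iter i=-2: | v := 0 | t := 5 | iter i=-1: | v := 0 | t := 5 | iter i=0: | v := 0 | t := 5 | iter i=1: | v := 0 | t := 5 | iter i=2: | v := 0 | t := 5 | iter i=3: | v := 0 | t := 5 | v := -5 | result 105
verdict: not equivalent; witness: x=-5, y=-5


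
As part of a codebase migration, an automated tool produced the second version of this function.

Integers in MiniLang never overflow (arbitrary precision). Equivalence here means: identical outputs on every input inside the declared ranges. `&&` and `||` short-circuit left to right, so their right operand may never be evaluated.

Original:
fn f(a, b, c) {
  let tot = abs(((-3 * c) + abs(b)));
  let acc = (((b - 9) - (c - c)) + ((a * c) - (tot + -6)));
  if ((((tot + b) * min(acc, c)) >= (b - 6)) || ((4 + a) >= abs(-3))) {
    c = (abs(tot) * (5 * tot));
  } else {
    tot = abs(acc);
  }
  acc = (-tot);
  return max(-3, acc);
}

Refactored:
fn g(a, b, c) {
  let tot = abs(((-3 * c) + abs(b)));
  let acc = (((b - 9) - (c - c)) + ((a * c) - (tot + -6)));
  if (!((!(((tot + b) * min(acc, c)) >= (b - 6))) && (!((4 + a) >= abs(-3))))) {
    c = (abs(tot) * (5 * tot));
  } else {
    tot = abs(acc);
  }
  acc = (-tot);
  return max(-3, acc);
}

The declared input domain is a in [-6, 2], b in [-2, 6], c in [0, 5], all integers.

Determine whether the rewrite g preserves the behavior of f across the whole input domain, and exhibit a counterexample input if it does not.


The two versions differ — the changes include boolean connective usage differs.
As a probe, take a=2, b=4, c=2: f runs tot becomes 2; next acc becomes 3; next ((((tot + b) * min(acc, c)) >= (b - 6)) || ((4 + a) >= abs(-3))) evaluates to true; next c becomes 20; next acc becomes -2; next final value -2; g runs tot becomes 2; next acc becomes 3; next (!((!(((tot + b) * min(acc, c)) >= (b - 6))) && (!((4 + a) >= abs(-3))))) evaluates to true; next c becomes 20; next acc becomes -2; next final value -2; both end at -2.
Every one of the 486 inputs gives matching results.
verdict: equivalent


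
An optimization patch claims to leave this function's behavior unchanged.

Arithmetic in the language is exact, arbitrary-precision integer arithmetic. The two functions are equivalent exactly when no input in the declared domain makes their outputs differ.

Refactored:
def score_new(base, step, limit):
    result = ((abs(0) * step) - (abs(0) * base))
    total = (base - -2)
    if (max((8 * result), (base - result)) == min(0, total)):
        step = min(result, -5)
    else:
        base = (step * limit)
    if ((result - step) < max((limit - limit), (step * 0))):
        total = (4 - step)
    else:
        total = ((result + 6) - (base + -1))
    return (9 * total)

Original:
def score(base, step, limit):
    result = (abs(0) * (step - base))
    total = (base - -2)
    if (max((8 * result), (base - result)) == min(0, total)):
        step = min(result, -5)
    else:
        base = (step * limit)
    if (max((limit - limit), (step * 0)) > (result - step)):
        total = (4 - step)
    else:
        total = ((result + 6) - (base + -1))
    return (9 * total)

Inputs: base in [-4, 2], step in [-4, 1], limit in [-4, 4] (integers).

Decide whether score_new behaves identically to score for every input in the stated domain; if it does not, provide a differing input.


Comparing the listings, the differences include: min/max/abs usage differs; and comparison usage differs; and constant usage differs; and arithmetic usage differs.
Tracing base=2, step=-1, limit=-1: score: result := 0 | total := 4 | (max((8 * result), (base - result)) == min(0, total)): false | base := 1 | (max((limit - limit), (step * 0)) > (result - step)): false | total := 6 | result 54 | score_new: result := 0 | total := 4 | (max((8 * result), (base - result)) == min(0, total)): false | base := 1 | ((result - step) < max((limit - limit), (step * 0))): false | total := 6 | result 54 — matching result 54.
Sweeping the whole domain (378 inputs) finds no disagreement.
verdict: equivalent


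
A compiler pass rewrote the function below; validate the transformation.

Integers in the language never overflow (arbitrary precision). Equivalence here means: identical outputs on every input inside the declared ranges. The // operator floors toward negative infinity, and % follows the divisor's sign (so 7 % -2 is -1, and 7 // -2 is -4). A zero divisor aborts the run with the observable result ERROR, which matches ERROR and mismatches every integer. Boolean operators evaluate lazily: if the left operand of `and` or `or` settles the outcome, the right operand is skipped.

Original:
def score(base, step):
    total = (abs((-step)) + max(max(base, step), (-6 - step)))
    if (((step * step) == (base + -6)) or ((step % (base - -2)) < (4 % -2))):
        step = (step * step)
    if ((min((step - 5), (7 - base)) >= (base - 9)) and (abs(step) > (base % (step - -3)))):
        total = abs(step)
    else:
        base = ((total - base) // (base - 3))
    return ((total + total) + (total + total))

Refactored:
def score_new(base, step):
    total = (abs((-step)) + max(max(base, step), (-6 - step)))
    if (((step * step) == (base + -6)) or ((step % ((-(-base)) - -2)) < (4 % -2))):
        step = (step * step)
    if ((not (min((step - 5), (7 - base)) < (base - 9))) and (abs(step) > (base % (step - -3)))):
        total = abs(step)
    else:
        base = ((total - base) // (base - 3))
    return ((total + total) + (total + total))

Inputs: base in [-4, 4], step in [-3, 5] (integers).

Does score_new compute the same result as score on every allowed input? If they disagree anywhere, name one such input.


The two are interchangeable: boolean connective usage differs; also comparison usage differs, and every declared input agrees.
One worked example (base=-4, step=-3) — score: total=0, then (((step * step) == (base + -6)) or ((step % (base - -2)) < (4 % -2))) is true, then step=9, then ((min((step - 5), (7 - base)) >= (base - 9)) and (abs(step) > (base % (step - -3)))) is true, then total=9, then returns 36; score_new: total=0, then (((step * step) == (base + -6)) or ((step % ((-(-base)) - -2)) < (4 % -2))) is true, then step=9, then ((not (min((step - 5), (7 - base)) < (base - 9))) and (abs(step) > (base % (step - -3)))) is true, then total=9, then returns 36; agreement on 36.
An exhaustive pass over the 81 declared inputs shows identical outputs.
verdict: equivalent


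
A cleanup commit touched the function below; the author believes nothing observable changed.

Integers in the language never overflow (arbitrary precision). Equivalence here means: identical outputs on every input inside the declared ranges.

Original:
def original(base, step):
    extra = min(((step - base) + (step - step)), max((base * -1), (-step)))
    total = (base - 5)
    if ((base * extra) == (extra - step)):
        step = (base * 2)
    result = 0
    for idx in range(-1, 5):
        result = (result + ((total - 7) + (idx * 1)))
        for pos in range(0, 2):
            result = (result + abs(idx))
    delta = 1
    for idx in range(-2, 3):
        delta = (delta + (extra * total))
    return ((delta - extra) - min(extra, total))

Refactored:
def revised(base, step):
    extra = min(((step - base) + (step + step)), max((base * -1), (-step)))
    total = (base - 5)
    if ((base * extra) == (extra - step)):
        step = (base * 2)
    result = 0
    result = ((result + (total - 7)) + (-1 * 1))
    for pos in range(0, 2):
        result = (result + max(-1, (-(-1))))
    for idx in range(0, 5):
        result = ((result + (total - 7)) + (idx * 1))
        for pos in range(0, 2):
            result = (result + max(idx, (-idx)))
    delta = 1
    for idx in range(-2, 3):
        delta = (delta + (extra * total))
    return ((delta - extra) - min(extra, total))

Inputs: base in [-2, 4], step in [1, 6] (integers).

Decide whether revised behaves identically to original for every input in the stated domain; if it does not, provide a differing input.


Consider the input base=3, step=1.
original: extra=-2, then total=-2, then ((base * extra) == (extra - step)) is false, then result=0, then (idx=-1), then result=-10, then (pos=0), then result=-9, then (pos=1), then result=-8, then (idx=0), then result=-17, then (pos=0), then result=-17, then (pos=1), then result=-17, then (idx=1), then result=-25, then (pos=0), then result=-24, then (pos=1), then result=-23, then (idx=2), then result=-30, then (pos=0), then result=-28, then (pos=1), then result=-26, then (idx=3), then result=-32, then (pos=0), then result=-29, then (pos=1), then result=-26, then (idx=4), then result=-31, then (pos=0), then result=-27, then (pos=1), then result=-23, then delta=1, then (idx=-2), then delta=5, then (idx=-1), then delta=9, then (idx=0), then delta=13, then (idx=1), then delta=17, then (idx=2), then delta=21, then returns 25
revised: extra=-1, then total=-2, then ((base * extra) == (extra - step)) is false, then result=0, then result=-10, then (pos=0), then result=-9, then (pos=1), then result=-8, then (idx=0), then result=-17, then (pos=0), then result=-17, then (pos=1), then result=-17, then (idx=1), then result=-25, then (pos=0), then result=-24, then (pos=1), then result=-23, then (idx=2), then result=-30, then (pos=0), then result=-28, then (pos=1), then result=-26, then (idx=3), then result=-32, then (pos=0), then result=-29, then (pos=1), then result=-26, then (idx=4), then result=-31, then (pos=0), then result=-27, then (pos=1), then result=-23, then delta=1, then (idx=-2), then delta=3, then (idx=-1), then delta=5, then (idx=0), then delta=7, then (idx=1), then delta=9, then (idx=2), then delta=11, then returns 14
25 vs 14 — the two versions disagree here.
verdict: not equivalent; witness: base=3, step=1


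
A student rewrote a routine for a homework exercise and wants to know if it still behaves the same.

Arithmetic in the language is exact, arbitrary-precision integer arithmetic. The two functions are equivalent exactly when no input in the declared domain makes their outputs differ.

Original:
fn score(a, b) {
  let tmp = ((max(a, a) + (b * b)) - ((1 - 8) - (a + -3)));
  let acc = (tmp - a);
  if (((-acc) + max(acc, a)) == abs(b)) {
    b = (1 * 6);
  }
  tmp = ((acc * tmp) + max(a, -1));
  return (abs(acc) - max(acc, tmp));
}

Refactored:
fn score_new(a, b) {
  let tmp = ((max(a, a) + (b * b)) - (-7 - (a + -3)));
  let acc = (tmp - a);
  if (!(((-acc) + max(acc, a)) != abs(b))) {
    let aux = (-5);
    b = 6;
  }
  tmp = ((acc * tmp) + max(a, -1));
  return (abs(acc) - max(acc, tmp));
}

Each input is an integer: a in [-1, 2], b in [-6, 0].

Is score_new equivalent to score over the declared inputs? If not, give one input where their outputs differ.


This is a faithful refactor — boolean connective usage differs; also local variable names differ; also constant usage differs; also comparison usage differs; also arithmetic usage differs; also statement counts differ, but the computed results match everywhere.
Tracing a=1, b=-2: score: tmp=10, then acc=9, then (((-acc) + max(acc, a)) == abs(b)) is false, then tmp=91, then returns -82 | score_new: tmp=10, then acc=9, then (!(((-acc) + max(acc, a)) != abs(b))) is false, then tmp=91, then returns -82 — matching result -82.
Checked all 28 inputs in the declared domain: the outputs agree on every one.
verdict: equivalent


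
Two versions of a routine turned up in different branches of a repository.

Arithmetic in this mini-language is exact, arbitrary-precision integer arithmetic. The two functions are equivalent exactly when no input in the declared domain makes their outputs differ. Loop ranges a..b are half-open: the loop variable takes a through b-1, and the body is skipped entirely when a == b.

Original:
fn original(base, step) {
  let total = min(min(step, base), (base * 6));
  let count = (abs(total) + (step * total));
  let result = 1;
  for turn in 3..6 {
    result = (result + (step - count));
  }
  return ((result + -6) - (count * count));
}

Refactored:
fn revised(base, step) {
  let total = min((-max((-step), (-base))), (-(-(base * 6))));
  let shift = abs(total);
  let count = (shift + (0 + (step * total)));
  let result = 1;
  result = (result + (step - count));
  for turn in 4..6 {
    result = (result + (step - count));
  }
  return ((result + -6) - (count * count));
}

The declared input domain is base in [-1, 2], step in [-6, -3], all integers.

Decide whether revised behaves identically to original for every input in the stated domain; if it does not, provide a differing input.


The two versions differ — the changes include min/max/abs usage differs; also statement counts differ; also loop structure differs; also local variable names differ; also arithmetic usage differs; also constant usage differs.
As a probe, take base=0, step=-6: original runs total becomes -6; next count becomes 42; next result becomes 1; next at turn=3:; next result becomes -47; next at turn=4:; next result becomes -95; next at turn=5:; next result becomes -143; next final value -1913; revised runs total becomes -6; next shift becomes 6; next count becomes 42; next result becomes 1; next result becomes -47; next at turn=4:; next result becomes -95; next at turn=5:; next result becomes -143; next final value -1913; both end at -1913.
Across all 16 domain points the two functions coincide.
verdict: equivalent


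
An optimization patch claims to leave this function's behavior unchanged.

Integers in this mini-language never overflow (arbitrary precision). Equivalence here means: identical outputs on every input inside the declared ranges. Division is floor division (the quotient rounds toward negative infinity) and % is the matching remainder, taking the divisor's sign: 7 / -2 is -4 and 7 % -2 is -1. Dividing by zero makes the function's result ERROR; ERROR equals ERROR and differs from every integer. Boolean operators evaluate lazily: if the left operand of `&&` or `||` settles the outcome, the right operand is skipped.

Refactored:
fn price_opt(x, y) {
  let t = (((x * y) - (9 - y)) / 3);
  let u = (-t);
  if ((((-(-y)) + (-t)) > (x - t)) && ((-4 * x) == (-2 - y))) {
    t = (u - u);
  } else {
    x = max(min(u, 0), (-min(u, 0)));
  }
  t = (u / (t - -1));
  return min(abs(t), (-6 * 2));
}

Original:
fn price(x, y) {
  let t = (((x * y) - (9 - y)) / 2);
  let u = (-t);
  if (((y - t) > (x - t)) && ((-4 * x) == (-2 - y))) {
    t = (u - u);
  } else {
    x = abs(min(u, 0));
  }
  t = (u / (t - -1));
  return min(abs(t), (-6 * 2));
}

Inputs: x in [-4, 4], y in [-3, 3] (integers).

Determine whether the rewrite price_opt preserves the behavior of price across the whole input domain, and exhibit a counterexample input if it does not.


The rewrite breaks on x=-4, y=-2, where the results are -12 and ERROR.
price: t becomes -2; next u becomes 2; next (((y - t) > (x - t)) && ((-4 * x) == (-2 - y))) evaluates to false; next x becomes 0; next t becomes -2; next final value -12
price_opt: t becomes -1; next u becomes 1; next ((((-(-y)) + (-t)) > (x - t)) && ((-4 * x) == (-2 - y))) evaluates to false; next x becomes 0; next hits division by zero so the output is ERROR
verdict: not equivalent; witness: x=-4, y=-2
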